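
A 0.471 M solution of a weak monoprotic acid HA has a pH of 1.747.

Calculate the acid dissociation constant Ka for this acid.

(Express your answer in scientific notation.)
K_a = 7.08e-04

[H⁺] = 10^(−pH) = 10^(−1.747) = 1.791e-02 M. For HA ⇌ H⁺ + A⁻, Ka = x²/(C − x) = (1.791e-02)²/(0.471 − 1.791e-02) = 7.08e-04.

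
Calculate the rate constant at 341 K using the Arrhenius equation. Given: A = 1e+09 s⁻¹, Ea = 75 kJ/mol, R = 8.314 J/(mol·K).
3.24e-03 s⁻¹

k = A·exp(-Ea/(R·T)) = 1e+09·exp(-75000/(8.314·341)) = 1e+09·exp(-26.4543) = 1e+09·3.2436e-12 = 3.24e-03 s⁻¹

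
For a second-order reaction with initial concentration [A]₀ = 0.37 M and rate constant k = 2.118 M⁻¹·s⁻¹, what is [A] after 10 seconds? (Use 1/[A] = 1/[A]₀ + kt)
0.0419 M

1/[A] = 1/[A]₀ + k·t = 1/0.37 + (2.118)·(10) = 2.7027 + 21.1800 = 23.8827
[A] = 1/23.8827 = 0.0419 M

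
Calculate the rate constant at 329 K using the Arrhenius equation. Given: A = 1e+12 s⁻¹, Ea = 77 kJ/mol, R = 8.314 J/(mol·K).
5.95e-01 s⁻¹

k = A·exp(-Ea/(R·T)) = 1e+12·exp(-77000/(8.314·329)) = 1e+12·exp(-28.1504) = 1e+12·5.9488e-13 = 5.95e-01 s⁻¹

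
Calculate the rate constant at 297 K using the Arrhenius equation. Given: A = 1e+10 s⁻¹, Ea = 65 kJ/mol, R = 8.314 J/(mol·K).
3.70e-02 s⁻¹

k = A·exp(-Ea/(R·T)) = 1e+10·exp(-65000/(8.314·297)) = 1e+10·exp(-26.3237) = 1e+10·3.6963e-12 = 3.70e-02 s⁻¹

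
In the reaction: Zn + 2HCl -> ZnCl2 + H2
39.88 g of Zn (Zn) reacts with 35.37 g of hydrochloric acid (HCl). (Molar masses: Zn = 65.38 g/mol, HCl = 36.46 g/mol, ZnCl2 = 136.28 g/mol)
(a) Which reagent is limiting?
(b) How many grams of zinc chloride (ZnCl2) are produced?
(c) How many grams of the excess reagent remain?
(a) HCl, (b) 66.1 g, (c) 8.167 g

Moles of Zn = 39.88 g ÷ 65.38 g/mol = 0.609972 mol
Moles of HCl = 35.37 g ÷ 36.46 g/mol = 0.970104 mol
Moles ÷ coefficient: Zn: 0.609972/1 = 0.61, HCl: 0.970104/2 = 0.4851
(a) HCl has the smaller value, so HCl is the limiting reagent.
(b) Moles of ZnCl2 = 0.970104 mol HCl × (1/2) = 0.485052 mol; mass = 0.485052 mol × 136.28 g/mol = 66.1 g
(c) Zn consumed = 0.970104 × (1/2) = 0.485052 mol; remaining = 0.609972 − 0.485052 = 0.12492 mol; mass = 0.12492 mol × 65.38 g/mol = 8.167 g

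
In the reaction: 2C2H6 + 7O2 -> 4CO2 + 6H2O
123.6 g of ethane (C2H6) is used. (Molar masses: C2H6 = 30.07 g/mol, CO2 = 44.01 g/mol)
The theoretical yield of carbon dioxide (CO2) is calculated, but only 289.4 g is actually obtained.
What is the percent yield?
Moles of C2H6 = 123.6 g ÷ 30.07 g/mol = 4.11041 mol
Mole ratio: 4 mol CO2 / 2 mol C2H6
Moles of CO2 = 4.11041 × (4/2) = 8.22082 mol
Theoretical yield = 8.22082 mol × 44.01 g/mol = 361.8 g
Actual yield = 289.4 g
Percent yield = (289.4 / 361.8) × 100% = 80.0%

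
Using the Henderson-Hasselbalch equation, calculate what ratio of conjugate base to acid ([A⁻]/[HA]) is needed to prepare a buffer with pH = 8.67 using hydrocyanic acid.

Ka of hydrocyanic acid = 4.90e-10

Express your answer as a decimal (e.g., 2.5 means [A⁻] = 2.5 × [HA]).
[A⁻]/[HA] = 0.229

pKa = −log(4.90e-10) = 9.3098. pH = pKa + log([A⁻]/[HA]). 8.67 = 9.3098 + log(ratio). log(ratio) = 8.67 − 9.3098 = -0.6398. ratio = 10^(-0.6398) = 0.229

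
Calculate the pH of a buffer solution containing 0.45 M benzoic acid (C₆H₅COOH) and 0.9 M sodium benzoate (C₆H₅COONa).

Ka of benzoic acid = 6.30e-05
pH = 4.50

pKa = -log(6.30e-05) = 4.20. pH = pKa + log([A⁻]/[HA]) = 4.20 + log(0.9/0.45)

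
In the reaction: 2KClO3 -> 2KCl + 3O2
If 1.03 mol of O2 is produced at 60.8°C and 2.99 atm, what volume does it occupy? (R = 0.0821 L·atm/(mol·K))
T = 60.8°C + 273.15 = 333.95 K
V = nRT/P = (1.03 × 0.0821 × 333.95) / 2.99
V = 9.44 L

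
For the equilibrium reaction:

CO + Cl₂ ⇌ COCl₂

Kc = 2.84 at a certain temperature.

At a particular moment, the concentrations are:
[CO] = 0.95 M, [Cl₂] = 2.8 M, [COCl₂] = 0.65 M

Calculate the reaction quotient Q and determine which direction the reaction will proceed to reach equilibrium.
Q = 0.244, Q < K, reaction proceeds forward (toward products)

Q = ([COCl₂]) / ([CO] × [Cl₂])
  = ((0.65)) / ((0.95)·(2.8)) = 0.65/2.66 = 0.2444
Since Q = 0.2444 < Kc = 2.84, the reaction proceeds forward (toward products) to reach equilibrium.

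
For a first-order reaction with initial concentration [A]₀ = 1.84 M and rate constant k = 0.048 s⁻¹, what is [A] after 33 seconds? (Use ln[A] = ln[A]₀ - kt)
0.3775 M

ln[A] = ln[A]₀ - k·t = ln(1.84) - (0.048)·(33) = 0.6098 - 1.5840 = -0.9742
[A] = e^(-0.9742) = 0.3775 M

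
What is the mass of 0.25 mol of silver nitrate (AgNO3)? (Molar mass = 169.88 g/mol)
Mass = 0.25 mol × 169.88 g/mol = 42.47 g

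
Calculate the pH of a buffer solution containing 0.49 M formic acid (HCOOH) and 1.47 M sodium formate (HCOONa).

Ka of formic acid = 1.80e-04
pH = 4.22

pKa = -log(1.80e-04) = 3.74. pH = pKa + log([A⁻]/[HA]) = 3.74 + log(1.47/0.49)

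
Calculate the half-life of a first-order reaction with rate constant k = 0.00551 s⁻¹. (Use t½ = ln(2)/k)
125.80 s

t½ = ln(2)/k = 0.6931/0.00551 = 125.80 s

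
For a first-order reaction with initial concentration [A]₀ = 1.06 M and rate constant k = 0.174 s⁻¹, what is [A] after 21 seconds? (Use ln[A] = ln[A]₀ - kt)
0.0274 M

ln[A] = ln[A]₀ - k·t = ln(1.06) - (0.174)·(21) = 0.0583 - 3.6540 = -3.5957
[A] = e^(-3.5957) = 0.0274 M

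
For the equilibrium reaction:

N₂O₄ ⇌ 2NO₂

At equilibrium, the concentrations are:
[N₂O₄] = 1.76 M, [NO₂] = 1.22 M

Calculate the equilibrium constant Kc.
K_c = 0.8457

Kc = ([NO₂]^2) / ([N₂O₄])
   = ((1.22)^2) / ((1.76))
   = 1.4884 / 1.76 = 0.8457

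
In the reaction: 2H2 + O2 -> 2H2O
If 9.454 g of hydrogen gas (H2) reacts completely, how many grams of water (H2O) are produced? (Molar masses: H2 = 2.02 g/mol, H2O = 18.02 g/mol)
Moles of H2 = 9.454 g ÷ 2.02 g/mol = 4.6802 mol
Mole ratio: 2 mol H2O / 2 mol H2
Moles of H2O = 4.6802 × (2/2) = 4.6802 mol
Mass of H2O = 4.6802 mol × 18.02 g/mol = 84.34 g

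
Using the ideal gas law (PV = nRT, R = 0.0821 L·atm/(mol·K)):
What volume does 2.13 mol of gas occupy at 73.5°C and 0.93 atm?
T = 73.5°C + 273.15 = 346.65 K
V = nRT/P = (2.13 × 0.0821 × 346.65) / 0.93
V = 65.18 L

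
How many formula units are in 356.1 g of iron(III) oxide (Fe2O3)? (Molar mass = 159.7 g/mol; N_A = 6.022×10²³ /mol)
Moles = 356.1 g ÷ 159.7 g/mol = 2.22981 mol
Formula units = 2.22981 mol × 6.022×10²³ /mol = 1.343e+24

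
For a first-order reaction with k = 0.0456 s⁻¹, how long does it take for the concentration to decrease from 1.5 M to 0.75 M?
15.20 s

From ln[A] = ln[A]₀ - k·t: t = ln([A]₀/[A])/k = ln(1.5/0.75)/0.0456 = ln(2.0000)/0.0456 = 0.6931/0.0456 = 15.20 s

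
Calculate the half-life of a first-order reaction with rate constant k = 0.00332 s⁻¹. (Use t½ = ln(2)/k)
208.78 s

t½ = ln(2)/k = 0.6931/0.00332 = 208.78 s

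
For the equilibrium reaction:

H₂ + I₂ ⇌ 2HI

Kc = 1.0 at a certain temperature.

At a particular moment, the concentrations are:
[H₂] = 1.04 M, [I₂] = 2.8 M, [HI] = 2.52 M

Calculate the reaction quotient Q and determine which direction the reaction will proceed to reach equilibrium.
Q = 2.181, Q > K, reaction proceeds reverse (toward reactants)

Q = ([HI]^2) / ([H₂] × [I₂])
  = ((2.52)^2) / ((1.04)·(2.8)) = 6.3504/2.912 = 2.181
Since Q = 2.181 > Kc = 1.0, the reaction proceeds reverse (toward reactants) to reach equilibrium.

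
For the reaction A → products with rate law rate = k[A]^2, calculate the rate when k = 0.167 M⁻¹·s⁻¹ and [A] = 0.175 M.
0.005114 M/s

rate = k·[A]^2 = 0.167·(0.175)^2 = 0.167·0.030625 = 0.005114 M/s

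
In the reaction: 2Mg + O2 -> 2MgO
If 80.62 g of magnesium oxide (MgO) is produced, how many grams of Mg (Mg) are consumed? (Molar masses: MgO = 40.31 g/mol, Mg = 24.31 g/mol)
Moles of MgO = 80.62 g ÷ 40.31 g/mol = 2 mol
Mole ratio: 2 mol Mg / 2 mol MgO
Moles of Mg = 2 × (2/2) = 2 mol
Mass of Mg = 2 mol × 24.31 g/mol = 48.62 g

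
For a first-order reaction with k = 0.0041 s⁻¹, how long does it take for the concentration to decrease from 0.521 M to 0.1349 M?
329.56 s

From ln[A] = ln[A]₀ - k·t: t = ln([A]₀/[A])/k = ln(0.521/0.1349)/0.0041 = ln(3.8621)/0.0041 = 1.3512/0.0041 = 329.56 s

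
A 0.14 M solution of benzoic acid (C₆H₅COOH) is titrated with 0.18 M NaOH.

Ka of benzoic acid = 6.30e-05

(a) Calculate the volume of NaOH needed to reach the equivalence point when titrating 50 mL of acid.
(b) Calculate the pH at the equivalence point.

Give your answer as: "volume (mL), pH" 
V = 38.9 mL, pH = 8.55

(a) At equivalence: moles acid = moles base.
moles acid = 0.14 × 0.05 = 0.007 mol; V_NaOH = 0.007/0.18 = 0.03889 L = 38.9 mL.
(b) At equivalence, all acid → conjugate base A⁻ at [A⁻] = 0.007/0.08889 = 0.07875 M.
Kb = Kw/Ka = 1.0e-14/6.30e-05 = 1.587e-10; [OH⁻] = √(Kb·[A⁻]) = 3.536e-06; pOH = 5.45; pH = 14 − pOH = 8.55.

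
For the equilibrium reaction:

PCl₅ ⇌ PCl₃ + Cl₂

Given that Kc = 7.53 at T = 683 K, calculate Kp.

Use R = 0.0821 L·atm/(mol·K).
K_p = 422.2395

Δn = (moles gaseous products) − (moles gaseous reactants) = 1
T = 683 K; RT = 0.0821 × 683 = 56.0743
Kp = Kc·(RT)^Δn = 7.53 × (56.0743)^1 = 7.53 × 56.0743 = 422.2395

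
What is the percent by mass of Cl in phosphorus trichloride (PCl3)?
Mass of Cl in formula = 35.45 × 3 = 106.35 g/mol
Molar mass = 137.32 g/mol
% Cl = (106.35/137.32) × 100% = 77.45%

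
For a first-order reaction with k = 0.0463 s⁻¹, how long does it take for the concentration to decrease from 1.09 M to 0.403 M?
21.49 s

From ln[A] = ln[A]₀ - k·t: t = ln([A]₀/[A])/k = ln(1.09/0.403)/0.0463 = ln(2.7047)/0.0463 = 0.9950/0.0463 = 21.49 s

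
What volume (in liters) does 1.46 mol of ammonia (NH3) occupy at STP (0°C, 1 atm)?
At STP, 1 mol of gas occupies 22.4 L
Volume = 1.46 mol × 22.4 L/mol = 32.70 L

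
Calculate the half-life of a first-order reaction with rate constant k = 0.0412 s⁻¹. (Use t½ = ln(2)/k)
16.82 s

t½ = ln(2)/k = 0.6931/0.0412 = 16.82 s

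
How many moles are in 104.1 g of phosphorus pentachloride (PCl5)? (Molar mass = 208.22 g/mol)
Moles = 104.1 g ÷ 208.22 g/mol = 0.5 mol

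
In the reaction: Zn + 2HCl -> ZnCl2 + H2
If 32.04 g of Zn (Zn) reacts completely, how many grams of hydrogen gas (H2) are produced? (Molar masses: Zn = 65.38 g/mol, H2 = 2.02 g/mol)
Moles of Zn = 32.04 g ÷ 65.38 g/mol = 0.490058 mol
Mole ratio: 1 mol H2 / 1 mol Zn
Moles of H2 = 0.490058 × (1/1) = 0.490058 mol
Mass of H2 = 0.490058 mol × 2.02 g/mol = 0.9899 g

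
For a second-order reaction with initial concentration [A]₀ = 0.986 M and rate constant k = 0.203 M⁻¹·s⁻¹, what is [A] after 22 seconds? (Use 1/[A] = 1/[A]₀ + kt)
0.1825 M

1/[A] = 1/[A]₀ + k·t = 1/0.986 + (0.203)·(22) = 1.0142 + 4.4660 = 5.4802
[A] = 1/5.4802 = 0.1825 M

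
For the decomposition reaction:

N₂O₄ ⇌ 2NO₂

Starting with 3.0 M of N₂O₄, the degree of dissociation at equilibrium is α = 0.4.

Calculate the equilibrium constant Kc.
K_c = 3.2000

x = α·[A]₀ = 0.4 × 3.0 = 1.2 M dissociated.
At eq: [N₂O₄] = 3.0 − 1.2 = 1.8 M; [NO₂] = 2x = 2.4 M.
Kc = [NO₂]²/[N₂O₄] = (2.4)²/1.8 = 3.2.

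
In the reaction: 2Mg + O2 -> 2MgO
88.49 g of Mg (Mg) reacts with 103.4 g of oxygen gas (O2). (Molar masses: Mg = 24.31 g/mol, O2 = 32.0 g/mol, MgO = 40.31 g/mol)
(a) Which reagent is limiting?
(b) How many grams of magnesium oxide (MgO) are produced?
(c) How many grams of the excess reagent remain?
(a) Mg, (b) 146.7 g, (c) 45.16 g

Moles of Mg = 88.49 g ÷ 24.31 g/mol = 3.64007 mol
Moles of O2 = 103.4 g ÷ 32.0 g/mol = 3.23125 mol
Moles ÷ coefficient: Mg: 3.64007/2 = 1.82, O2: 3.23125/1 = 3.231
(a) Mg has the smaller value, so Mg is the limiting reagent.
(b) Moles of MgO = 3.64007 mol Mg × (2/2) = 3.64007 mol; mass = 3.64007 mol × 40.31 g/mol = 146.7 g
(c) O2 consumed = 3.64007 × (1/2) = 1.82003 mol; remaining = 3.23125 − 1.82003 = 1.41122 mol; mass = 1.41122 mol × 32.0 g/mol = 45.16 g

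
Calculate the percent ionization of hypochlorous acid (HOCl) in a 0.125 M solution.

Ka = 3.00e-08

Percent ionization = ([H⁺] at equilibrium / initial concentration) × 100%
Percent ionization = 0.049%

Let x = [H⁺]. Ka = x²/(C - x) ⇒ x² + (3.00e-08)x - (3.00e-08)(0.125) = 0. x = 6.1222e-05. Percent = (6.1222e-05/0.125) × 100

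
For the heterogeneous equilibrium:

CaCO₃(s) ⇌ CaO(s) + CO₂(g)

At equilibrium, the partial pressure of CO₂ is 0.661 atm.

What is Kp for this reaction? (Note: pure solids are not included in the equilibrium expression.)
K_p = 0.661

Solids (CaCO₃, CaO) have activity 1 and are excluded.
Kp = P(CO₂) = 0.661.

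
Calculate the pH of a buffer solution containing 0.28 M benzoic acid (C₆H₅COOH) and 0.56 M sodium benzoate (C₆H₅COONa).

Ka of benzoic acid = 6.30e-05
pH = 4.50

pKa = -log(6.30e-05) = 4.20. pH = pKa + log([A⁻]/[HA]) = 4.20 + log(0.56/0.28)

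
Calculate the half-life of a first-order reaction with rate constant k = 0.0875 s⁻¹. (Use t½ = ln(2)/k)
7.92 s

t½ = ln(2)/k = 0.6931/0.0875 = 7.92 s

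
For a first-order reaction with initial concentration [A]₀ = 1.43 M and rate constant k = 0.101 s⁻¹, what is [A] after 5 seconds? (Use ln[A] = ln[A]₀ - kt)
0.8630 M

ln[A] = ln[A]₀ - k·t = ln(1.43) - (0.101)·(5) = 0.3577 - 0.5050 = -0.1473
[A] = e^(-0.1473) = 0.8630 M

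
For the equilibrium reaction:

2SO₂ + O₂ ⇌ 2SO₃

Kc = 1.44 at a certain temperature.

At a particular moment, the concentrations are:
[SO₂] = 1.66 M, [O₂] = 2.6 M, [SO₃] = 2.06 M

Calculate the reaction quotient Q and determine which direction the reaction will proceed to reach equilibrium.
Q = 0.592, Q < K, reaction proceeds forward (toward products)

Q = ([SO₃]^2) / ([SO₂]^2 × [O₂])
  = ((2.06)^2) / ((1.66)^2·(2.6)) = 4.2436/7.1646 = 0.5923
Since Q = 0.5923 < Kc = 1.44, the reaction proceeds forward (toward products) to reach equilibrium.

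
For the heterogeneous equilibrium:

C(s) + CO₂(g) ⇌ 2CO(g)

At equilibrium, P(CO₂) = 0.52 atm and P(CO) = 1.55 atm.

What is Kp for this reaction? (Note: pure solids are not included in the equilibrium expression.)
K_p = 4.620

Solid C is excluded.
Kp = P(CO)²/P(CO₂) = (1.55)²/0.52 = 2.403/0.52 = 4.620.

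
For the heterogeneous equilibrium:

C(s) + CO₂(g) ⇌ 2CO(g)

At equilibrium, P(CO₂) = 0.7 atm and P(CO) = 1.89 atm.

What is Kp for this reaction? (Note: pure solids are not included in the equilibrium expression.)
K_p = 5.103

Solid C is excluded.
Kp = P(CO)²/P(CO₂) = (1.89)²/0.7 = 3.572/0.7 = 5.103.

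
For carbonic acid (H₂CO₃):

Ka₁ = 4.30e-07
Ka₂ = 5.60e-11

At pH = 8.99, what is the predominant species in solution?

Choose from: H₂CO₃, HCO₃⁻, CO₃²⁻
HCO₃⁻

pKa1 = 6.37, pKa2 = 10.25. Each pKa is the crossover between adjacent species; pH = 8.99 lies in the region where HCO₃⁻ predominates.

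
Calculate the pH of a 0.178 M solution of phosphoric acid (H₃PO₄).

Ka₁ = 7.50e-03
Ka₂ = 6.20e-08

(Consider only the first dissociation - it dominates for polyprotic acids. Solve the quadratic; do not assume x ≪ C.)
pH = 1.48

x² + Ka₁·x − Ka₁·C = 0 with Ka₁ = 7.50e-03, C = 0.178.
x = (−Ka₁ + √(Ka₁² + 4·Ka₁·C))/2 = 3.2980e-02 M, so pH = 1.48.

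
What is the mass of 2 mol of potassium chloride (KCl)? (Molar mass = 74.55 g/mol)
Mass = 2 mol × 74.55 g/mol = 149.1 g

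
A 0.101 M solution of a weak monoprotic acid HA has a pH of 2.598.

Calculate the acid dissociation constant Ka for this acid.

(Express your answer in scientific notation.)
K_a = 6.47e-05

[H⁺] = 10^(−pH) = 10^(−2.598) = 2.523e-03 M. For HA ⇌ H⁺ + A⁻, Ka = x²/(C − x) = (2.523e-03)²/(0.101 − 2.523e-03) = 6.47e-05.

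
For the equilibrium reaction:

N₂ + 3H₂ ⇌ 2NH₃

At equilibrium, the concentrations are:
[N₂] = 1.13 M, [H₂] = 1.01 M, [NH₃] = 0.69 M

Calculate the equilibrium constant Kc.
K_c = 0.4089

Kc = ([NH₃]^2) / ([N₂] × [H₂]^3)
   = ((0.69)^2) / ((1.13)·(1.01)^3)
   = 0.4761 / 1.1642 = 0.4089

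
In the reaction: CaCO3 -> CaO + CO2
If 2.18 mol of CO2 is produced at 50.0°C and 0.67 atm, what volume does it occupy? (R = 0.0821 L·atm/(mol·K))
T = 50.0°C + 273.15 = 323.15 K
V = nRT/P = (2.18 × 0.0821 × 323.15) / 0.67
V = 86.32 L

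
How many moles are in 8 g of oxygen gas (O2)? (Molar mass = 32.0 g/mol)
Moles = 8 g ÷ 32.0 g/mol = 0.25 mol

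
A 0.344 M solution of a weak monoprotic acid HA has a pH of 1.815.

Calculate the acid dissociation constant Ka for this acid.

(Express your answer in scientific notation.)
K_a = 7.13e-04

[H⁺] = 10^(−pH) = 10^(−1.815) = 1.531e-02 M. For HA ⇌ H⁺ + A⁻, Ka = x²/(C − x) = (1.531e-02)²/(0.344 − 1.531e-02) = 7.13e-04.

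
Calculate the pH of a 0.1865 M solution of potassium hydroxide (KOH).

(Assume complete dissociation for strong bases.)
pH = 13.27

[OH⁻] = 0.1865 M for strong base. pOH = -log[OH⁻] = 0.73, pH = 14 - pOH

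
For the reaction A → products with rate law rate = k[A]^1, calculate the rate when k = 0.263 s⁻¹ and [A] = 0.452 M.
0.1189 M/s

rate = k·[A]^1 = 0.263·(0.452)^1 = 0.263·0.452 = 0.1189 M/s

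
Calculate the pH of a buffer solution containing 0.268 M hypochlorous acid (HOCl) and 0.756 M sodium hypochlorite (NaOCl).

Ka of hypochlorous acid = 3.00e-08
pH = 7.97

pKa = -log(3.00e-08) = 7.52. pH = pKa + log([A⁻]/[HA]) = 7.52 + log(0.756/0.268)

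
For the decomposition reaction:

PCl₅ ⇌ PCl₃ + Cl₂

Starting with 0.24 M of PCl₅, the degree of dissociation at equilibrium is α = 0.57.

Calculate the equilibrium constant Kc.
K_c = 0.1813

x = α·[A]₀ = 0.57 × 0.24 = 0.1368 M dissociated.
At eq: [PCl₅] = 0.24 − 0.1368 = 0.1032 M; [PCl₃] = [Cl₂] = x = 0.1368 M.
Kc = [PCl₃][Cl₂]/[PCl₅] = (0.1368)²/0.1032 = 0.1813.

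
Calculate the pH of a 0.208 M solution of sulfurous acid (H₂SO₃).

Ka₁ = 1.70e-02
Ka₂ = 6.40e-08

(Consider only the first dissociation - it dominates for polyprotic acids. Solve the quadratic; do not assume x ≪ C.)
pH = 1.29

x² + Ka₁·x − Ka₁·C = 0 with Ka₁ = 1.70e-02, C = 0.208.
x = (−Ka₁ + √(Ka₁² + 4·Ka₁·C))/2 = 5.1569e-02 M, so pH = 1.29.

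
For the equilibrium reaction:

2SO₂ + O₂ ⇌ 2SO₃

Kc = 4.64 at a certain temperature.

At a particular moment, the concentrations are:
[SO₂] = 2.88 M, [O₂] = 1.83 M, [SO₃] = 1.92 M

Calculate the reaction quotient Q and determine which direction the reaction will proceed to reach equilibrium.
Q = 0.243, Q < K, reaction proceeds forward (toward products)

Q = ([SO₃]^2) / ([SO₂]^2 × [O₂])
  = ((1.92)^2) / ((2.88)^2·(1.83)) = 3.6864/15.179 = 0.2429
Since Q = 0.2429 < Kc = 4.64, the reaction proceeds forward (toward products) to reach equilibrium.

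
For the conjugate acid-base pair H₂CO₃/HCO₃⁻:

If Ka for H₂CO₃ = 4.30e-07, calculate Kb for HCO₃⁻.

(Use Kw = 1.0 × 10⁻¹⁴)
K_b = 2.33e-08

Conjugate acid-base pairs differ by one H⁺. Ka × Kb = Kw for a conjugate pair.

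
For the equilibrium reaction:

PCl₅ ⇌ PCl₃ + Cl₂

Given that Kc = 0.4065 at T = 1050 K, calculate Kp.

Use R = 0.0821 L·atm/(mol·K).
K_p = 35.0423

Δn = (moles gaseous products) − (moles gaseous reactants) = 1
T = 1050 K; RT = 0.0821 × 1050 = 86.205
Kp = Kc·(RT)^Δn = 0.4065 × (86.205)^1 = 0.4065 × 86.205 = 35.0423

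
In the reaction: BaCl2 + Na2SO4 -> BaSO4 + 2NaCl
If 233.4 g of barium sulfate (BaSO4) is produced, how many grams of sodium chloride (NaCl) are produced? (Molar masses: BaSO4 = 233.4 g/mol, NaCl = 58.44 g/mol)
Moles of BaSO4 = 233.4 g ÷ 233.4 g/mol = 1 mol
Mole ratio: 2 mol NaCl / 1 mol BaSO4
Moles of NaCl = 1 × (2/1) = 2 mol
Mass of NaCl = 2 mol × 58.44 g/mol = 116.9 g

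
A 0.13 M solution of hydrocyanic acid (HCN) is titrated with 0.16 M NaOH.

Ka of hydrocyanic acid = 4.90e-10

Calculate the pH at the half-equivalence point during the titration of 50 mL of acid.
pH = pKa = 9.31

At the half-equivalence point, [HA] = [A⁻], so by Henderson–Hasselbalch pH = pKa + log(1) = pKa.
pKa = −log(4.90e-10) = 9.31.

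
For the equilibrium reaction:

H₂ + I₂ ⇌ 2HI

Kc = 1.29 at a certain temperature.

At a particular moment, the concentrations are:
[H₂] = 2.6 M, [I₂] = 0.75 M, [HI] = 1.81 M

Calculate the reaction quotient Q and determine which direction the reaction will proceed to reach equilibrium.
Q = 1.680, Q > K, reaction proceeds reverse (toward reactants)

Q = ([HI]^2) / ([H₂] × [I₂])
  = ((1.81)^2) / ((2.6)·(0.75)) = 3.2761/1.95 = 1.68
Since Q = 1.68 > Kc = 1.29, the reaction proceeds reverse (toward reactants) to reach equilibrium.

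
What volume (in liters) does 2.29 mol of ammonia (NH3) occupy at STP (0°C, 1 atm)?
At STP, 1 mol of gas occupies 22.4 L
Volume = 2.29 mol × 22.4 L/mol = 51.30 L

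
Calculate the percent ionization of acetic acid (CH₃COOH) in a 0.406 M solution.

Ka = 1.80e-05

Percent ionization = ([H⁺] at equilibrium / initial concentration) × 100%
Percent ionization = 0.664%

Let x = [H⁺]. Ka = x²/(C - x) ⇒ x² + (1.80e-05)x - (1.80e-05)(0.406) = 0. x = 2.6943e-03. Percent = (2.6943e-03/0.406) × 100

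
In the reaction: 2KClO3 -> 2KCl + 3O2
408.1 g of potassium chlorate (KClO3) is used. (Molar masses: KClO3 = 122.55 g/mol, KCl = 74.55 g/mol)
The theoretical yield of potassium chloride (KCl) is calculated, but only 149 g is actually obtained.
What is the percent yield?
Moles of KClO3 = 408.1 g ÷ 122.55 g/mol = 3.33007 mol
Mole ratio: 2 mol KCl / 2 mol KClO3
Moles of KCl = 3.33007 × (2/2) = 3.33007 mol
Theoretical yield = 3.33007 mol × 74.55 g/mol = 248.26 g
Actual yield = 149 g
Percent yield = (149 / 248.26) × 100% = 60.0%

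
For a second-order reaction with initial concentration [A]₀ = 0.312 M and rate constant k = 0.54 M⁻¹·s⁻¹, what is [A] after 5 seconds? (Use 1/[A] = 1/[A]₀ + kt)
0.1693 M

1/[A] = 1/[A]₀ + k·t = 1/0.312 + (0.54)·(5) = 3.2051 + 2.7000 = 5.9051
[A] = 1/5.9051 = 0.1693 M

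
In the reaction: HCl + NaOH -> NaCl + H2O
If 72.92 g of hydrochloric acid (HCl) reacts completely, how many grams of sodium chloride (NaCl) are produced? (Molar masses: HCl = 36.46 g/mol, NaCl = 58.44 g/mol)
Moles of HCl = 72.92 g ÷ 36.46 g/mol = 2 mol
Mole ratio: 1 mol NaCl / 1 mol HCl
Moles of NaCl = 2 × (1/1) = 2 mol
Mass of NaCl = 2 mol × 58.44 g/mol = 116.9 g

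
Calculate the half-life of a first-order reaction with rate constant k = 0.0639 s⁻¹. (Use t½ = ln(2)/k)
10.85 s

t½ = ln(2)/k = 0.6931/0.0639 = 10.85 s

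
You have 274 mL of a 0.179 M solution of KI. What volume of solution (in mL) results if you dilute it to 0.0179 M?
Using M₁V₁ = M₂V₂:
0.179 × 274 = 0.0179 × V₂
V₂ = (0.179 × 274) / 0.0179 = 2740 mL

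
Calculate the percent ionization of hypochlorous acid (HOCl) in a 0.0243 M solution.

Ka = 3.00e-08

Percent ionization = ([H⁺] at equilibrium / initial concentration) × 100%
Percent ionization = 0.111%

Let x = [H⁺]. Ka = x²/(C - x) ⇒ x² + (3.00e-08)x - (3.00e-08)(0.0243) = 0. x = 2.6985e-05. Percent = (2.6985e-05/0.0243) × 100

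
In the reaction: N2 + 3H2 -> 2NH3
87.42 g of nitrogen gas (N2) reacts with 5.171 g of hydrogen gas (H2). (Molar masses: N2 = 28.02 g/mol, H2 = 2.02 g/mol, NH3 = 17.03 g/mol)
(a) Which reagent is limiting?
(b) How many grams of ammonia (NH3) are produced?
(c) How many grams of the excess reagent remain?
(a) H2, (b) 29.06 g, (c) 63.51 g

Moles of N2 = 87.42 g ÷ 28.02 g/mol = 3.11991 mol
Moles of H2 = 5.171 g ÷ 2.02 g/mol = 2.5599 mol
Moles ÷ coefficient: N2: 3.11991/1 = 3.12, H2: 2.5599/3 = 0.8533
(a) H2 has the smaller value, so H2 is the limiting reagent.
(b) Moles of NH3 = 2.5599 mol H2 × (2/3) = 1.7066 mol; mass = 1.7066 mol × 17.03 g/mol = 29.06 g
(c) N2 consumed = 2.5599 × (1/3) = 0.8533 mol; remaining = 3.11991 − 0.8533 = 2.26661 mol; mass = 2.26661 mol × 28.02 g/mol = 63.51 g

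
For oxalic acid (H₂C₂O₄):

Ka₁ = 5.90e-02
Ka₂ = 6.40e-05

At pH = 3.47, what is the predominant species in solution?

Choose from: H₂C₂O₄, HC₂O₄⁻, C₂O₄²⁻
HC₂O₄⁻

pKa1 = 1.23, pKa2 = 4.19. Each pKa is the crossover between adjacent species; pH = 3.47 lies in the region where HC₂O₄⁻ predominates.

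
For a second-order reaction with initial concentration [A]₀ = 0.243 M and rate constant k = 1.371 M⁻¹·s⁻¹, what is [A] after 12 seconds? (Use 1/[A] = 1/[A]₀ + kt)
0.0486 M

1/[A] = 1/[A]₀ + k·t = 1/0.243 + (1.371)·(12) = 4.1152 + 16.4520 = 20.5672
[A] = 1/20.5672 = 0.0486 M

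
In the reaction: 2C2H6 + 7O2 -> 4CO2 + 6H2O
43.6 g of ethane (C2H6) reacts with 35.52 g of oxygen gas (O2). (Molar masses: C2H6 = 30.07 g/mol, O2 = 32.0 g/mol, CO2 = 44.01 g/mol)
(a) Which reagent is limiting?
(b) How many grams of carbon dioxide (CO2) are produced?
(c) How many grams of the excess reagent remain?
(a) O2, (b) 27.91 g, (c) 34.06 g

Moles of C2H6 = 43.6 g ÷ 30.07 g/mol = 1.44995 mol
Moles of O2 = 35.52 g ÷ 32.0 g/mol = 1.11 mol
Moles ÷ coefficient: C2H6: 1.44995/2 = 0.725, O2: 1.11/7 = 0.1586
(a) O2 has the smaller value, so O2 is the limiting reagent.
(b) Moles of CO2 = 1.11 mol O2 × (4/7) = 0.634286 mol; mass = 0.634286 mol × 44.01 g/mol = 27.91 g
(c) C2H6 consumed = 1.11 × (2/7) = 0.317143 mol; remaining = 1.44995 − 0.317143 = 1.13281 mol; mass = 1.13281 mol × 30.07 g/mol = 34.06 g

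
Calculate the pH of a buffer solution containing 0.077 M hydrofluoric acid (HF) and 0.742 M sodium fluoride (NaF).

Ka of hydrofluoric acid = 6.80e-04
pH = 4.15

pKa = -log(6.80e-04) = 3.17. pH = pKa + log([A⁻]/[HA]) = 3.17 + log(0.742/0.077)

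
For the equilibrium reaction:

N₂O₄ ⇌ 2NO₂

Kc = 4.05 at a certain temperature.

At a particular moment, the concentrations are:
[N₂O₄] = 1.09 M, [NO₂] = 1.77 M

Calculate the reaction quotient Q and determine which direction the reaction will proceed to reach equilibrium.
Q = 2.874, Q < K, reaction proceeds forward (toward products)

Q = ([NO₂]^2) / ([N₂O₄])
  = ((1.77)^2) / ((1.09)) = 3.1329/1.09 = 2.874
Since Q = 2.874 < Kc = 4.05, the reaction proceeds forward (toward products) to reach equilibrium.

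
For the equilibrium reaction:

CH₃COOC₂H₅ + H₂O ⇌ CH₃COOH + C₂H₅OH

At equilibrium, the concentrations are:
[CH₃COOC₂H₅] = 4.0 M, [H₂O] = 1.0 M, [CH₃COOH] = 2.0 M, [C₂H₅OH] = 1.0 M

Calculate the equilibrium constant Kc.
K_c = 0.5000

Kc = ([CH₃COOH] × [C₂H₅OH]) / ([CH₃COOC₂H₅] × [H₂O])
   = ((2.0)·(1.0)) / ((4.0)·(1.0))
   = 2 / 4 = 0.5000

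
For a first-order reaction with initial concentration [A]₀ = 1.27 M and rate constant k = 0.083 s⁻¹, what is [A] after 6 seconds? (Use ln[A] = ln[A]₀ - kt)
0.7718 M

ln[A] = ln[A]₀ - k·t = ln(1.27) - (0.083)·(6) = 0.2390 - 0.4980 = -0.2590
[A] = e^(-0.2590) = 0.7718 M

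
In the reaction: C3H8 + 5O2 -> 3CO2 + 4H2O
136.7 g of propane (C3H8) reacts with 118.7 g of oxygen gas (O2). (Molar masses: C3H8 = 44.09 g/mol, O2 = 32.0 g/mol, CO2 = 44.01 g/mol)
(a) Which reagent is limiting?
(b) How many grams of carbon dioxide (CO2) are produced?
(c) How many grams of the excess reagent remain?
(a) O2, (b) 97.95 g, (c) 104 g

Moles of C3H8 = 136.7 g ÷ 44.09 g/mol = 3.10048 mol
Moles of O2 = 118.7 g ÷ 32.0 g/mol = 3.70938 mol
Moles ÷ coefficient: C3H8: 3.10048/1 = 3.1, O2: 3.70938/5 = 0.7419
(a) O2 has the smaller value, so O2 is the limiting reagent.
(b) Moles of CO2 = 3.70938 mol O2 × (3/5) = 2.22562 mol; mass = 2.22562 mol × 44.01 g/mol = 97.95 g
(c) C3H8 consumed = 3.70938 × (1/5) = 0.741875 mol; remaining = 3.10048 − 0.741875 = 2.3586 mol; mass = 2.3586 mol × 44.09 g/mol = 104 g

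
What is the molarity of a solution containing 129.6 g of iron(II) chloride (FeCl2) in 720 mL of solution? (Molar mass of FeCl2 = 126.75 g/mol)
Moles of FeCl2 = 129.6 g ÷ 126.75 g/mol = 1.02249 mol
Volume = 720 mL = 0.72 L
Molarity = 1.02249 mol ÷ 0.72 L = 1.42 M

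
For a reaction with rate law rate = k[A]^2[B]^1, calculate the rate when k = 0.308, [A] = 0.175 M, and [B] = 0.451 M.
0.004254 M/s

rate = k·[A]^2·[B]^1 = 0.308·(0.175)^2·(0.451)^1 = 0.308·0.030625·0.451 = 0.004254 M/s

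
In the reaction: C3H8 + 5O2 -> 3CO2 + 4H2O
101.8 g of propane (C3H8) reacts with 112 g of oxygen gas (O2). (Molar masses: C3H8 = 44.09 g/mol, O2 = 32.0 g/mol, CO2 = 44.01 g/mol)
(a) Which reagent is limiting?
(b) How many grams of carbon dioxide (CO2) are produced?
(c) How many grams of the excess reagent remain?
(a) O2, (b) 92.42 g, (c) 70.94 g

Moles of C3H8 = 101.8 g ÷ 44.09 g/mol = 2.30891 mol
Moles of O2 = 112 g ÷ 32.0 g/mol = 3.5 mol
Moles ÷ coefficient: C3H8: 2.30891/1 = 2.309, O2: 3.5/5 = 0.7
(a) O2 has the smaller value, so O2 is the limiting reagent.
(b) Moles of CO2 = 3.5 mol O2 × (3/5) = 2.1 mol; mass = 2.1 mol × 44.01 g/mol = 92.42 g
(c) C3H8 consumed = 3.5 × (1/5) = 0.7 mol; remaining = 2.30891 − 0.7 = 1.60891 mol; mass = 1.60891 mol × 44.09 g/mol = 70.94 g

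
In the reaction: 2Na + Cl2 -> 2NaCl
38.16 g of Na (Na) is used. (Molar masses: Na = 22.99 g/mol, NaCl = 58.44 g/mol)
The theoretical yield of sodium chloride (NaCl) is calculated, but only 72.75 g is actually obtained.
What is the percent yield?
Moles of Na = 38.16 g ÷ 22.99 g/mol = 1.65985 mol
Mole ratio: 2 mol NaCl / 2 mol Na
Moles of NaCl = 1.65985 × (2/2) = 1.65985 mol
Theoretical yield = 1.65985 mol × 58.44 g/mol = 97.002 g
Actual yield = 72.75 g
Percent yield = (72.75 / 97.002) × 100% = 75.0%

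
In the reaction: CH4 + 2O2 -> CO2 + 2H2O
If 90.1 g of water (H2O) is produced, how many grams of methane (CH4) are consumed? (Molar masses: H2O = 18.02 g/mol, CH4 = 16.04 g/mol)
Moles of H2O = 90.1 g ÷ 18.02 g/mol = 5 mol
Mole ratio: 1 mol CH4 / 2 mol H2O
Moles of CH4 = 5 × (1/2) = 2.5 mol
Mass of CH4 = 2.5 mol × 16.04 g/mol = 40.1 g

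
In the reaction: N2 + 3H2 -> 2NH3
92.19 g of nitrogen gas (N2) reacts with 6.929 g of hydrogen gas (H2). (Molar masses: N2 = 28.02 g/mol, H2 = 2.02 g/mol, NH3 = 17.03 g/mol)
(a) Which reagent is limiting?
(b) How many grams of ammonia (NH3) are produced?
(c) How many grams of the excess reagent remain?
(a) H2, (b) 38.94 g, (c) 60.15 g

Moles of N2 = 92.19 g ÷ 28.02 g/mol = 3.29015 mol
Moles of H2 = 6.929 g ÷ 2.02 g/mol = 3.4302 mol
Moles ÷ coefficient: N2: 3.29015/1 = 3.29, H2: 3.4302/3 = 1.143
(a) H2 has the smaller value, so H2 is the limiting reagent.
(b) Moles of NH3 = 3.4302 mol H2 × (2/3) = 2.2868 mol; mass = 2.2868 mol × 17.03 g/mol = 38.94 g
(c) N2 consumed = 3.4302 × (1/3) = 1.1434 mol; remaining = 3.29015 − 1.1434 = 2.14675 mol; mass = 2.14675 mol × 28.02 g/mol = 60.15 g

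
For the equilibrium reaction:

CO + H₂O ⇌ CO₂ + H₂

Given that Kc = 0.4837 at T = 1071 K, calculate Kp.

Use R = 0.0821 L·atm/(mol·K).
K_p = 0.4837

Δn = (moles gaseous products) − (moles gaseous reactants) = 0
T = 1071 K; RT = 0.0821 × 1071 = 87.9291
Kp = Kc·(RT)^Δn = 0.4837 × (87.9291)^0 = 0.4837 × 1 = 0.4837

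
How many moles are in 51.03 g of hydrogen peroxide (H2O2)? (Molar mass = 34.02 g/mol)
Moles = 51.03 g ÷ 34.02 g/mol = 1.5 mol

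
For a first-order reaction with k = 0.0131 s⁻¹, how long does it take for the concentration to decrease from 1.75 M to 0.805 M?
59.28 s

From ln[A] = ln[A]₀ - k·t: t = ln([A]₀/[A])/k = ln(1.75/0.805)/0.0131 = ln(2.1739)/0.0131 = 0.7765/0.0131 = 59.28 s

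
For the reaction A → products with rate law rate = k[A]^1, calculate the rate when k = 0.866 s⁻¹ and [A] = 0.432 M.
0.3741 M/s

rate = k·[A]^1 = 0.866·(0.432)^1 = 0.866·0.432 = 0.3741 M/s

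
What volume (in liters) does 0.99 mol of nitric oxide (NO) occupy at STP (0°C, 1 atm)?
At STP, 1 mol of gas occupies 22.4 L
Volume = 0.99 mol × 22.4 L/mol = 22.18 L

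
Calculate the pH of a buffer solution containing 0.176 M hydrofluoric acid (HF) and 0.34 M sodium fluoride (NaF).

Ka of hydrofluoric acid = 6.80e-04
pH = 3.45

pKa = -log(6.80e-04) = 3.17. pH = pKa + log([A⁻]/[HA]) = 3.17 + log(0.34/0.176)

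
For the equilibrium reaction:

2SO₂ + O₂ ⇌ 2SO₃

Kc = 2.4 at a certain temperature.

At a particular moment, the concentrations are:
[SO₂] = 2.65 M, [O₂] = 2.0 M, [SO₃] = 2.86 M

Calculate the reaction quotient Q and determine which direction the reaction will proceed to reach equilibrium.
Q = 0.582, Q < K, reaction proceeds forward (toward products)

Q = ([SO₃]^2) / ([SO₂]^2 × [O₂])
  = ((2.86)^2) / ((2.65)^2·(2.0)) = 8.1796/14.045 = 0.5824
Since Q = 0.5824 < Kc = 2.4, the reaction proceeds forward (toward products) to reach equilibrium.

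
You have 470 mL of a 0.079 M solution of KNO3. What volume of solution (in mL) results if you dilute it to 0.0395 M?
Using M₁V₁ = M₂V₂:
0.079 × 470 = 0.0395 × V₂
V₂ = (0.079 × 470) / 0.0395 = 940 mL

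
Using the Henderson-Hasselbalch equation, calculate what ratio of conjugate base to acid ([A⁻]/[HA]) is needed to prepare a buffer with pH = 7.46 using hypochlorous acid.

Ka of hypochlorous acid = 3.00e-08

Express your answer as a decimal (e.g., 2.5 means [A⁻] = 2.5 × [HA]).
[A⁻]/[HA] = 0.865

pKa = −log(3.00e-08) = 7.5229. pH = pKa + log([A⁻]/[HA]). 7.46 = 7.5229 + log(ratio). log(ratio) = 7.46 − 7.5229 = -0.0629. ratio = 10^(-0.0629) = 0.865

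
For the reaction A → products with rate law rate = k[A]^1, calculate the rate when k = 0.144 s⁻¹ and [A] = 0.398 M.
0.05731 M/s

rate = k·[A]^1 = 0.144·(0.398)^1 = 0.144·0.398 = 0.05731 M/s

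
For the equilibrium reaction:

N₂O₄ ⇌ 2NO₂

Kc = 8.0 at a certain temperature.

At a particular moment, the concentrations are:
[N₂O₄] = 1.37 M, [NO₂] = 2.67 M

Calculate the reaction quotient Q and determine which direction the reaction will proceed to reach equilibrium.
Q = 5.204, Q < K, reaction proceeds forward (toward products)

Q = ([NO₂]^2) / ([N₂O₄])
  = ((2.67)^2) / ((1.37)) = 7.1289/1.37 = 5.204
Since Q = 5.204 < Kc = 8.0, the reaction proceeds forward (toward products) to reach equilibrium.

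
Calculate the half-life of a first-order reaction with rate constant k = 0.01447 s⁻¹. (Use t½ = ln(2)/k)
47.90 s

t½ = ln(2)/k = 0.6931/0.01447 = 47.90 s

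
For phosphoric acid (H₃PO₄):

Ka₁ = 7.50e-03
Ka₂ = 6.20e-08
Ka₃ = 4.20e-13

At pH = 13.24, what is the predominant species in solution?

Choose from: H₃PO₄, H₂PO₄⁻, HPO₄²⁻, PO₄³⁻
PO₄³⁻

pKa1 = 2.12, pKa2 = 7.21, pKa3 = 12.38. Each pKa is the crossover between adjacent species; pH = 13.24 lies in the region where PO₄³⁻ predominates.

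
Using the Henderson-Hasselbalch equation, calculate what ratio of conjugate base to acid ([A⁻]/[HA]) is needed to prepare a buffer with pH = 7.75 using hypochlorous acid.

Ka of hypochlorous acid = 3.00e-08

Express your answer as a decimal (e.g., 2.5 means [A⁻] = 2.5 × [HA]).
[A⁻]/[HA] = 1.687

pKa = −log(3.00e-08) = 7.5229. pH = pKa + log([A⁻]/[HA]). 7.75 = 7.5229 + log(ratio). log(ratio) = 7.75 − 7.5229 = 0.2271. ratio = 10^(0.2271) = 1.687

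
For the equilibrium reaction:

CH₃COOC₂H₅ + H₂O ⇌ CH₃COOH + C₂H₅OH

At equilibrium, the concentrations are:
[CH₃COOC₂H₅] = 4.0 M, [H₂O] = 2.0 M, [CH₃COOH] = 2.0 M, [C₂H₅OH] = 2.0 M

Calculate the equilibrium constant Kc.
K_c = 0.5000

Kc = ([CH₃COOH] × [C₂H₅OH]) / ([CH₃COOC₂H₅] × [H₂O])
   = ((2.0)·(2.0)) / ((4.0)·(2.0))
   = 4 / 8 = 0.5000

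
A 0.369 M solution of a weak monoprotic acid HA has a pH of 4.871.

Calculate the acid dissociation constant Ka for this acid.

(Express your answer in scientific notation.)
K_a = 4.91e-10

[H⁺] = 10^(−pH) = 10^(−4.871) = 1.346e-05 M. For HA ⇌ H⁺ + A⁻, Ka = x²/(C − x) = (1.346e-05)²/(0.369 − 1.346e-05) = 4.91e-10.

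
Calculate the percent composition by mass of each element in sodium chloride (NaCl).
Na: 39.34%, Cl: 60.66%

Molar mass of NaCl = 58.44 g/mol
% Na = (1 × 22.99) / 58.44 × 100% = 22.99 / 58.44 × 100% = 39.34%
% Cl = (1 × 35.45) / 58.44 × 100% = 35.45 / 58.44 × 100% = 60.66%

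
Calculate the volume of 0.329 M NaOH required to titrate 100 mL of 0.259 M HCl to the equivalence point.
V_{base} = 78.7 mL

At equivalence: moles acid = moles base.
moles HCl = 0.259 M × 0.1 L = 0.0259 mol
V_NaOH = 0.0259 mol ÷ 0.329 M = 0.07872 L = 78.7 mL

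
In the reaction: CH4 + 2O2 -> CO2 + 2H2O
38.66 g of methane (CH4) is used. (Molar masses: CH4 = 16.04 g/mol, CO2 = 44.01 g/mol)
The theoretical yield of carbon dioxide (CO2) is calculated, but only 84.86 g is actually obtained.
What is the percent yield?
Moles of CH4 = 38.66 g ÷ 16.04 g/mol = 2.41022 mol
Mole ratio: 1 mol CO2 / 1 mol CH4
Moles of CO2 = 2.41022 × (1/1) = 2.41022 mol
Theoretical yield = 2.41022 mol × 44.01 g/mol = 106.07 g
Actual yield = 84.86 g
Percent yield = (84.86 / 106.07) × 100% = 80.0%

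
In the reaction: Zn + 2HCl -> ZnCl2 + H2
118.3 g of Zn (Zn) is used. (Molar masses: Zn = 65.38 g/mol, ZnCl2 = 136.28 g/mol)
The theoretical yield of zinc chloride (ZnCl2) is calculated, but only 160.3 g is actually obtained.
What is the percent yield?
Moles of Zn = 118.3 g ÷ 65.38 g/mol = 1.80942 mol
Mole ratio: 1 mol ZnCl2 / 1 mol Zn
Moles of ZnCl2 = 1.80942 × (1/1) = 1.80942 mol
Theoretical yield = 1.80942 mol × 136.28 g/mol = 246.59 g
Actual yield = 160.3 g
Percent yield = (160.3 / 246.59) × 100% = 65.0%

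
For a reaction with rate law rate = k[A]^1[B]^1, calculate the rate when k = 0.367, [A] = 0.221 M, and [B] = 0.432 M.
0.03504 M/s

rate = k·[A]^1·[B]^1 = 0.367·(0.221)^1·(0.432)^1 = 0.367·0.221·0.432 = 0.03504 M/s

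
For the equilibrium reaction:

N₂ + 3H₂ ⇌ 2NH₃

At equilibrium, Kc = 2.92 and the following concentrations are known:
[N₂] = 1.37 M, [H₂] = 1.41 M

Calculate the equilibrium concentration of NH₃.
[NH₃] = 3.3487 M

Kc = ([NH₃]^2) / ([N₂] × [H₂]^3) = 2.92
[NH₃]^2 = Kc · (reactant terms)/(other product terms) = 2.92 · 3.8404 / 1 = 11.214
[NH₃] = (11.214)^(1/2) = 3.3487 M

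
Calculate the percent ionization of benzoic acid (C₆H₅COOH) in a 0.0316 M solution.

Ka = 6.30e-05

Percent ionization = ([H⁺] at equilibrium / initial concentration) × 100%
Percent ionization = 4.37%

Let x = [H⁺]. Ka = x²/(C - x) ⇒ x² + (6.30e-05)x - (6.30e-05)(0.0316) = 0. x = 1.3798e-03. Percent = (1.3798e-03/0.0316) × 100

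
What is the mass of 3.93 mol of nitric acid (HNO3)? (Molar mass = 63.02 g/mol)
Mass = 3.93 mol × 63.02 g/mol = 247.7 g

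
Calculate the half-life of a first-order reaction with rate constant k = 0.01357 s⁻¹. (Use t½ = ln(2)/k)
51.08 s

t½ = ln(2)/k = 0.6931/0.01357 = 51.08 s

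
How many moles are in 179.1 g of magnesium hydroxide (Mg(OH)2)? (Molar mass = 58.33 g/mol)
Moles = 179.1 g ÷ 58.33 g/mol = 3.07 mol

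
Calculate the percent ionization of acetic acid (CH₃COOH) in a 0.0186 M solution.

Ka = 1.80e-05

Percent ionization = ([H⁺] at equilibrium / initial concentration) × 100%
Percent ionization = 3.06%

Let x = [H⁺]. Ka = x²/(C - x) ⇒ x² + (1.80e-05)x - (1.80e-05)(0.0186) = 0. x = 5.6969e-04. Percent = (5.6969e-04/0.0186) × 100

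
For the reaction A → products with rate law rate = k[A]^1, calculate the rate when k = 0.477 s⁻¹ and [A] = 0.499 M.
0.238 M/s

rate = k·[A]^1 = 0.477·(0.499)^1 = 0.477·0.499 = 0.238 M/s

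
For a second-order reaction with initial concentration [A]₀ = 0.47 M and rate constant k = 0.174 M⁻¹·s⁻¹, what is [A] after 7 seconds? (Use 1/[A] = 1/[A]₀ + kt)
0.2989 M

1/[A] = 1/[A]₀ + k·t = 1/0.47 + (0.174)·(7) = 2.1277 + 1.2180 = 3.3457
[A] = 1/3.3457 = 0.2989 M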